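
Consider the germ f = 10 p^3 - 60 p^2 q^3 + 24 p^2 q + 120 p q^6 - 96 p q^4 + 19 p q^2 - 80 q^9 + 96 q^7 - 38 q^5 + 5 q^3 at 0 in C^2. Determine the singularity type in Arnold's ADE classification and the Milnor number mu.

Type D4, Milnor number mu = 4.

The Hessian of f at 0 is [[0, 0], [0, 0]] with rank 0, so corank 2. A Groebner basis of the Jacobian ideal J(f) in C{p,q} is {q^3, p^2 - q^2/6, p*q + q^2/2}; counting standard monomials gives mu = 4. Corank 2; j^3 = (p + q)*(10*p^2 + 14*p*q + 5*q^2) splits into three distinct lines over C (the quadratic factor has nonzero discriminant), so D_4.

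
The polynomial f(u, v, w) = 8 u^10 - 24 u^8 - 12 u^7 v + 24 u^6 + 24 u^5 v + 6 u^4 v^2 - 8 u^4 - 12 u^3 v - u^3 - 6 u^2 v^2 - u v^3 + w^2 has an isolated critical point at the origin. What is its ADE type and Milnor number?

The Hessian of f at 0 has rank 1. Corank 2; j^3 = -u^3 is a perfect cube, so E-series; the 4-jet and mu = 7 give E_7.

Type E_7, Milnor number mu = 7.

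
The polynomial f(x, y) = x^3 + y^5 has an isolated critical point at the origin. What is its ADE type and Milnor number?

The Hessian of f at 0 is [[0, 0], [0, 0]] with rank 0, so corank 2. A Groebner basis of the Jacobian ideal J(f) in C{x,y} is {y^4, x^2}; counting standard monomials gives mu = 8. Corank 2; j^3 = x^3 is a perfect cube, so E-series; the 5-jet and mu = 8 give E_8.

Type E8, Milnor number mu = 8.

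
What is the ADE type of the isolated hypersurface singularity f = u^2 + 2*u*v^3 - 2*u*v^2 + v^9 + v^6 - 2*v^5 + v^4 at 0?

A8

The Hessian of f at 0 has rank 1. Corank 1: A-series; mu = 8 gives A_8.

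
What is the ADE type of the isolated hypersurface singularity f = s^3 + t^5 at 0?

The Hessian of f at 0 has rank 0. Corank 2; j^3 = s^3 is a perfect cube, so E-series; the 5-jet and mu = 8 give E_8.

E_{8}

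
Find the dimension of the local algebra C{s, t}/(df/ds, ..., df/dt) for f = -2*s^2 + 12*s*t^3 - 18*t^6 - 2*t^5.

4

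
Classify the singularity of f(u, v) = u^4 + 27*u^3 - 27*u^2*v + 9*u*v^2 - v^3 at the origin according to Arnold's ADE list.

E_{6}

The Hessian of f at 0 is [[0, 0], [0, 0]] with rank 0, so corank 2. A Groebner basis of the Jacobian ideal J(f) in C{u,v} is {v^4, u*v^2 - 2*v^3/9, u^2 - 2*u*v/3 + v^2/9}; counting standard monomials gives mu = 6. Corank 2; j^3 = (3*u - v)^3 is a perfect cube, so E-series; the 4-jet and mu = 6 give E_6.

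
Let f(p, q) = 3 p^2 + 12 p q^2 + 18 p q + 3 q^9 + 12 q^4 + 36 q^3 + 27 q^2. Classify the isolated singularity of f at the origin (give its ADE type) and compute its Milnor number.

Type A_{8}, Milnor number mu = 8.

The Hessian of f at 0 is [[6, 18], [18, 54]] with rank 1, so corank 1. A Groebner basis of the Jacobian ideal J(f) in C{p,q} is {p^4 + 12*p^3*q - 27*p^3 - 135*p^2*q + 405*p^2/4 + 729*p*q/2 - 729*p/8 - 2187*q/8, p/2 + q^2 + 3*q/2}; counting standard monomials gives mu = 8. Corank 1: A-series; mu = 8 gives A_8.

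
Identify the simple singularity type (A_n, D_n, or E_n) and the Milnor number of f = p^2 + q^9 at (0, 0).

Type A8, Milnor number mu = 8.

The Hessian of f at 0 has rank 1. Corank 1: A-series; mu = 8 gives A_8.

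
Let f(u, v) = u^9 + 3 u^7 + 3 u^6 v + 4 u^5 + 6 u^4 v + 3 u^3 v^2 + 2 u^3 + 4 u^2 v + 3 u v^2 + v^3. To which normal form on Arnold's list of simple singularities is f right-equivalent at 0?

The Hessian of f at 0 has rank 0. Corank 2; j^3 = (u + v)*(2*u^2 + 2*u*v + v^2) splits into three distinct lines over C (the quadratic factor has nonzero discriminant), so D_4.

D_{4}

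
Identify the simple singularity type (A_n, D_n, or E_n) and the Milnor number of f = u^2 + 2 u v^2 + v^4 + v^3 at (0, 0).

Type A_{2}, Milnor number mu = 2.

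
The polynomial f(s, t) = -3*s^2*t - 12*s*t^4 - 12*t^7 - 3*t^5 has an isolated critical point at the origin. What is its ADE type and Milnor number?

Type D_{6}, Milnor number mu = 6.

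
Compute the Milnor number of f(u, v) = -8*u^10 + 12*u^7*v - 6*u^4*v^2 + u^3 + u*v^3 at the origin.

7

The Hessian of f at 0 has rank 0. Corank 2; j^3 = u^3 is a perfect cube, so E-series; the 4-jet and mu = 7 give E_7.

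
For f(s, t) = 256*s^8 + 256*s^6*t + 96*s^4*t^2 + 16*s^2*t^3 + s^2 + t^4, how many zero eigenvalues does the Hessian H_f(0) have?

The Hessian at 0 is [[2, 0], [0, 0]] of rank 1; hence corank 1.

1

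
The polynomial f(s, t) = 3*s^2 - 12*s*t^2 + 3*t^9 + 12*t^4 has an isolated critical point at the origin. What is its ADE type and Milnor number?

Type A_8, Milnor number mu = 8.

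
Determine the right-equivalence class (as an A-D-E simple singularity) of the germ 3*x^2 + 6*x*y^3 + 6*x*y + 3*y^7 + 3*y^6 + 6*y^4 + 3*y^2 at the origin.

The Hessian of f at 0 is [[6, 6], [6, 6]] with rank 1, so corank 1. A Groebner basis of the Jacobian ideal J(f) in C{x,y} is {x + y^3 + y, x^2 + 2*x*y + y^2}; counting standard monomials gives mu = 6. Corank 1: A-series; mu = 6 gives A_6.

A_{6}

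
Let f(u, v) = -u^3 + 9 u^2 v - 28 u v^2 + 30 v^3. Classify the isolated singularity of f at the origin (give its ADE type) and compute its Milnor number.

The Hessian of f at 0 has rank 0. Corank 2; j^3 = -(u - 3*v)*(u^2 - 6*u*v + 10*v^2) splits into three distinct lines over C (the quadratic factor has nonzero discriminant), so D_4.

Type D_4, Milnor number mu = 4.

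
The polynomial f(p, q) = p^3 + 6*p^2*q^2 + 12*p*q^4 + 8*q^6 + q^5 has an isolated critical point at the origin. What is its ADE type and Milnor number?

The Hessian of f at 0 is [[0, 0], [0, 0]] with rank 0, so corank 2. A Groebner basis of the Jacobian ideal J(f) in C{p,q} is {q^4, p^3, p^2/4 + p*q^2}; counting standard monomials gives mu = 8. Corank 2; j^3 = p^3 is a perfect cube, so E-series; the 5-jet and mu = 8 give E_8.

Type E_{8}, Milnor number mu = 8.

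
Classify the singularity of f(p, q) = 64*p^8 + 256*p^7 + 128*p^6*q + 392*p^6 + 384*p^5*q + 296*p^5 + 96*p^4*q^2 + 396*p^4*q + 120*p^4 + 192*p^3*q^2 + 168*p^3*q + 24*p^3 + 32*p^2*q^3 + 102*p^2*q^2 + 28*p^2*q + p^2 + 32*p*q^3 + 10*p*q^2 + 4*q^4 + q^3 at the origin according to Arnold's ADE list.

A2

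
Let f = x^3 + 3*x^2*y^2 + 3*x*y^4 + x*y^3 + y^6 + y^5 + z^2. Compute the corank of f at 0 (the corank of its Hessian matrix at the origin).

2

The Hessian at 0 is [[0, 0, 0], [0, 0, 0], [0, 0, 2]] of rank 1; hence corank 2.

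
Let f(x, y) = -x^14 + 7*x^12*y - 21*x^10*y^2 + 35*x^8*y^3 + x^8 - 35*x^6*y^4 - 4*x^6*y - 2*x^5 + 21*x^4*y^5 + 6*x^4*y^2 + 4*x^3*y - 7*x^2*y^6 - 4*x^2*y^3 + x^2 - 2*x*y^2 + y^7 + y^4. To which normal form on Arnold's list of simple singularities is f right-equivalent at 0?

A6

The Hessian of f at 0 has rank 1. Corank 1: A-series; mu = 6 gives A_6.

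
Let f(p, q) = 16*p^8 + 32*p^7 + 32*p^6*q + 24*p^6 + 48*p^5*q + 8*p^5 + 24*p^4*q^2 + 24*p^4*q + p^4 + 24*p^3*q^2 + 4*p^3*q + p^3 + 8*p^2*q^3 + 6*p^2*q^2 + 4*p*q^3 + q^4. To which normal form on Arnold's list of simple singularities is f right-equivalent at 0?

E_6

The Hessian of f at 0 has rank 0. Corank 2; j^3 = p^3 is a perfect cube, so E-series; the 4-jet and mu = 6 give E_6.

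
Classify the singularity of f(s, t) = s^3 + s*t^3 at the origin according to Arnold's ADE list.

E7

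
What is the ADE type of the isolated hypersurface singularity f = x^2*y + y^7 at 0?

The Hessian of f at 0 has rank 0. Corank 2; j^3 = x^2*y has shape L^2 M (L != M), so D-series; mu = 8 gives D_8.

D_{8}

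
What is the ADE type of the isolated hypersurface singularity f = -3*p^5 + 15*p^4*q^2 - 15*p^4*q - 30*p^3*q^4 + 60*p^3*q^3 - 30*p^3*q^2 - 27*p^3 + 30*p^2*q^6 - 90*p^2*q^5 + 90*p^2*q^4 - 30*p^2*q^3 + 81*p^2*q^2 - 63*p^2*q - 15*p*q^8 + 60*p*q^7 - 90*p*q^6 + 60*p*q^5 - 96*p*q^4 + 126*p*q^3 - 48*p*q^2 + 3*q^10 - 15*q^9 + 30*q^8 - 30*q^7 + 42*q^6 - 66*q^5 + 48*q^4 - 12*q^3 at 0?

The Hessian of f at 0 has rank 0. Corank 2; j^3 = -3*(p + q)*(3*p + 2*q)^2 has shape L^2 M (L != M), so D-series; mu = 6 gives D_6.

D6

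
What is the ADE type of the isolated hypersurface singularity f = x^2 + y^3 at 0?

The Hessian of f at 0 has rank 1. Corank 1: A-series; mu = 2 gives A_2.

A_2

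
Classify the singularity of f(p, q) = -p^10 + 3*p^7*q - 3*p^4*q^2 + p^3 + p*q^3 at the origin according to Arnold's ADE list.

E_7

The Hessian of f at 0 has rank 0. Corank 2; j^3 = p^3 is a perfect cube, so E-series; the 4-jet and mu = 7 give E_7.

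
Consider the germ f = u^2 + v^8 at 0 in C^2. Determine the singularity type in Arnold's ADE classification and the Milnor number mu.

The Hessian of f at 0 has rank 1. Corank 1: A-series; mu = 7 gives A_7.

Type A_{7}, Milnor number mu = 7.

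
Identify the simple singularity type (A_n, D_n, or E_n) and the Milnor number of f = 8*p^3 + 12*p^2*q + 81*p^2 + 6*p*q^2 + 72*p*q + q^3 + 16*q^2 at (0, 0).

Type A_{2}, Milnor number mu = 2.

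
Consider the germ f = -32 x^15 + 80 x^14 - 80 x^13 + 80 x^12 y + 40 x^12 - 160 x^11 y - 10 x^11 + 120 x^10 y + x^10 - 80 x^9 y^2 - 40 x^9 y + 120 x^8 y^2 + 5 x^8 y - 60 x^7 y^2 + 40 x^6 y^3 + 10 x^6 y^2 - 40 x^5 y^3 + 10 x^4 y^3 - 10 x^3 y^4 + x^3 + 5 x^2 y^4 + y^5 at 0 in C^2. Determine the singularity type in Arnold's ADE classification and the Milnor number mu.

Type E8, Milnor number mu = 8.

The Hessian of f at 0 has rank 0. Corank 2; j^3 = x^3 is a perfect cube, so E-series; the 5-jet and mu = 8 give E_8.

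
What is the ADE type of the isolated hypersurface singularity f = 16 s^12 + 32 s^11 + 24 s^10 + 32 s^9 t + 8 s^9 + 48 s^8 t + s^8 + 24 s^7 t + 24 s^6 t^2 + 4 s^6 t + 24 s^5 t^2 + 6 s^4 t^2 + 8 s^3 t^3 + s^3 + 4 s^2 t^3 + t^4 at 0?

E_6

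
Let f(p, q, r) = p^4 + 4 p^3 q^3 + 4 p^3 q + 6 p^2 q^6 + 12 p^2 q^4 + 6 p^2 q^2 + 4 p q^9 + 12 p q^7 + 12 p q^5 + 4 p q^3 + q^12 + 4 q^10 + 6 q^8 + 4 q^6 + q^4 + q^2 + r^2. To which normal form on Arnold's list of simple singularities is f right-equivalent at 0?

A_3

The Hessian of f at 0 is [[0, 0, 0], [0, 2, 0], [0, 0, 2]] with rank 2, so corank 1. A Groebner basis of the Jacobian ideal J(f) in C{p,q,r} is {p^3, q, r}; counting standard monomials gives mu = 3. Corank 1: A-series; mu = 3 gives A_3.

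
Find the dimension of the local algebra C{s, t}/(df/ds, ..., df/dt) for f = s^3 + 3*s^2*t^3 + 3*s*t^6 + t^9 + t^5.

8

The Hessian of f at 0 is [[0, 0], [0, 0]] with rank 0, so corank 2. A Groebner basis of the Jacobian ideal J(f) in C{s,t} is {s^2/2 + s*t^3, t^4, s^3, s^2*t}; counting standard monomials gives mu = 8. Corank 2; j^3 = s^3 is a perfect cube, so E-series; the 5-jet and mu = 8 give E_8.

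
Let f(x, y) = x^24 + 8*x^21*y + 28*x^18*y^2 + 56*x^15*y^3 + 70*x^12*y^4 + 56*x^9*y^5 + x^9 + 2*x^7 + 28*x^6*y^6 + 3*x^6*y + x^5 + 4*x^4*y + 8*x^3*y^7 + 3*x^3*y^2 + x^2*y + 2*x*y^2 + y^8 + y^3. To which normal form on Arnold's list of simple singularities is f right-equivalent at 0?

The Hessian of f at 0 has rank 0. Corank 2; j^3 = y*(x + y)^2 has shape L^2 M (L != M), so D-series; mu = 9 gives D_9.

D_{9}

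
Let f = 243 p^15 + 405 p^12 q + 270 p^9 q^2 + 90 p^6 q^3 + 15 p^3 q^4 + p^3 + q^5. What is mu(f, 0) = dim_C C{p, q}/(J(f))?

8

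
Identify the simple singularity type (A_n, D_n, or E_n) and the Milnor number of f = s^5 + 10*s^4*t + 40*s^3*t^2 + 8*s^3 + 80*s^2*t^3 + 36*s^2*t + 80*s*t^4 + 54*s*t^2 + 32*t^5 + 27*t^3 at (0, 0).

Type E_8, Milnor number mu = 8.

The Hessian of f at 0 is [[0, 0], [0, 0]] with rank 0, so corank 2. A Groebner basis of the Jacobian ideal J(f) in C{s,t} is {t^5, s*t^3 + 13*t^4/8, s^2 + 3*s*t + 9*t^2/4}; counting standard monomials gives mu = 8. Corank 2; j^3 = (2*s + 3*t)^3 is a perfect cube, so E-series; the 5-jet and mu = 8 give E_8.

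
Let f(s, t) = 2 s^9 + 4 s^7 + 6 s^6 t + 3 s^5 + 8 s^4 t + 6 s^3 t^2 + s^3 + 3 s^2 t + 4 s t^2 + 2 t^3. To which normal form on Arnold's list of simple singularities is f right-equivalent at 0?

D4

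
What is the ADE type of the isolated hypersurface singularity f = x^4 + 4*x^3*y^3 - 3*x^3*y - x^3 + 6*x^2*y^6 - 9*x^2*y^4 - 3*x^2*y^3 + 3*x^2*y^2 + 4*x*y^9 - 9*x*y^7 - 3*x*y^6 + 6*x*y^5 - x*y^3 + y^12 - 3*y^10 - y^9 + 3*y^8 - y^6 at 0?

The Hessian of f at 0 is [[0, 0], [0, 0]] with rank 0, so corank 2. A Groebner basis of the Jacobian ideal J(f) in C{x,y} is {3*x^2 + y^4 + y^3, x^3, x^2*y - x^2 - y^3/3, -2*x^2 + x*y^2 - 2*y^3/3}; counting standard monomials gives mu = 7. Corank 2; j^3 = -x^3 is a perfect cube, so E-series; the 4-jet and mu = 7 give E_7.

E7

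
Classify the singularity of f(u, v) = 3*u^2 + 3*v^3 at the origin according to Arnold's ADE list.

A2

The Hessian of f at 0 has rank 1. Corank 1: A-series; mu = 2 gives A_2.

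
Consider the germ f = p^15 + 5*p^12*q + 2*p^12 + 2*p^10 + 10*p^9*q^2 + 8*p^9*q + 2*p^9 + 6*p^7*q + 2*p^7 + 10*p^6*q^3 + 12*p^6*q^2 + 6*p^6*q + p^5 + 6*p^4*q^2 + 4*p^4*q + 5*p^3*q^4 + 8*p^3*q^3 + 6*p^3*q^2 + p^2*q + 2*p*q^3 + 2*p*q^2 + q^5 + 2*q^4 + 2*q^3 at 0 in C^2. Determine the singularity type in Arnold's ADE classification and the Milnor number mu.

The Hessian of f at 0 has rank 0. Corank 2; j^3 = q*(p^2 + 2*p*q + 2*q^2) splits into three distinct lines over C (the quadratic factor has nonzero discriminant), so D_4.

Type D_{4}, Milnor number mu = 4.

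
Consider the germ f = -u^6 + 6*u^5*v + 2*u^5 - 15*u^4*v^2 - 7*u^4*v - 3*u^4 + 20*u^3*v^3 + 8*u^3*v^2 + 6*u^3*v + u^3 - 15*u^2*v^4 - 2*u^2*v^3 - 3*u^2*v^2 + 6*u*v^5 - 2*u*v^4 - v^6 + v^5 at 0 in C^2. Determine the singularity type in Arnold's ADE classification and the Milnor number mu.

Type E_8, Milnor number mu = 8.

The Hessian of f at 0 is [[0, 0], [0, 0]] with rank 0, so corank 2. A Groebner basis of the Jacobian ideal J(f) in C{u,v} is {u^2/8 + u*v^3 - u*v^2/4, u^2/2 - u*v^2 + v^4, u^3, u^2*v + u^2/4 - u*v^2/2}; counting standard monomials gives mu = 8. Corank 2; j^3 = u^3 is a perfect cube, so E-series; the 5-jet and mu = 8 give E_8.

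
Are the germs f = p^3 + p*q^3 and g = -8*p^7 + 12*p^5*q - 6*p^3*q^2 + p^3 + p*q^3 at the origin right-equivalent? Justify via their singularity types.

The Hessian of f at 0 has rank 0. Corank 2; j^3 = p^3 is a perfect cube, so E-series; the 4-jet and mu = 7 give E_7. The Hessian of g at 0 has rank 0. Corank 2; j^3 = p^3 is a perfect cube, so E-series; the 4-jet and mu = 7 give E_7. Both have type E_7, hence right-equivalent.

Yes.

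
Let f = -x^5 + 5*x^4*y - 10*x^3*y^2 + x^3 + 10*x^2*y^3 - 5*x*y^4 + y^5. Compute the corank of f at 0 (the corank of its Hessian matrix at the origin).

Hessian at 0 has rank 0.

2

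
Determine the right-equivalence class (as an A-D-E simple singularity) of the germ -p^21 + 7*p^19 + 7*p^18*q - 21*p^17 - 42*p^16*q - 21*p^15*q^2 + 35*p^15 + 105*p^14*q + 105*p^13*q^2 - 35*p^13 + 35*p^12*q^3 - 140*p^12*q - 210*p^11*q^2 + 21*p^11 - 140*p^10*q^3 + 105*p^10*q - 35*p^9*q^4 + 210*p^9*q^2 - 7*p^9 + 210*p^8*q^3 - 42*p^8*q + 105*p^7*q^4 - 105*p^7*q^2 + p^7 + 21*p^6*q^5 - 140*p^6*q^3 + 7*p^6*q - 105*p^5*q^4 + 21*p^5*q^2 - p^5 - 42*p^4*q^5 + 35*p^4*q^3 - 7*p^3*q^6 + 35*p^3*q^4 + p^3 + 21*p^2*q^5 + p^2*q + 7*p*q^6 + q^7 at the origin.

D8

The Hessian of f at 0 has rank 0. Corank 2; j^3 = p^2*(p + q) has shape L^2 M (L != M), so D-series; mu = 8 gives D_8.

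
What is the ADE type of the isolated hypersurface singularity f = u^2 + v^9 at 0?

A_{8}

The Hessian of f at 0 has rank 1. Corank 1: A-series; mu = 8 gives A_8.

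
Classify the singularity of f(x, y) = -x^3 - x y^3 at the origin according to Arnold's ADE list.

E_7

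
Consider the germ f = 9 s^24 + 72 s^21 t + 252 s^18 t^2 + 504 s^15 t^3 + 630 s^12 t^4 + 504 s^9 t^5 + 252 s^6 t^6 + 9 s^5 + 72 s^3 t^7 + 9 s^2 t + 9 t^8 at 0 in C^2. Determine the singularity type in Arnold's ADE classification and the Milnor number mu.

The Hessian of f at 0 is [[0, 0], [0, 0]] with rank 0, so corank 2. A Groebner basis of the Jacobian ideal J(f) in C{s,t} is {s^2/8 + t^7, s^3, s*t}; counting standard monomials gives mu = 9. Corank 2; j^3 = 9*s^2*t has shape L^2 M (L != M), so D-series; mu = 9 gives D_9.

Type D_9, Milnor number mu = 9.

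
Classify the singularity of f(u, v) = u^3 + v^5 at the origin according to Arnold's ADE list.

E_{8}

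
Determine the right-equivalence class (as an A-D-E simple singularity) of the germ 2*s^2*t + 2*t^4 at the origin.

D_{5}

The Hessian of f at 0 has rank 0. Corank 2; j^3 = 2*s^2*t has shape L^2 M (L != M), so D-series; mu = 5 gives D_5.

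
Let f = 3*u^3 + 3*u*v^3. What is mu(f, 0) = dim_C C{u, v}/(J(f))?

7

The Hessian of f at 0 is [[0, 0], [0, 0]] with rank 0, so corank 2. A Groebner basis of the Jacobian ideal J(f) in C{u,v} is {u^3, u*v^2, 3*u^2 + v^3}; counting standard monomials gives mu = 7. Corank 2; j^3 = 3*u^3 is a perfect cube, so E-series; the 4-jet and mu = 7 give E_7.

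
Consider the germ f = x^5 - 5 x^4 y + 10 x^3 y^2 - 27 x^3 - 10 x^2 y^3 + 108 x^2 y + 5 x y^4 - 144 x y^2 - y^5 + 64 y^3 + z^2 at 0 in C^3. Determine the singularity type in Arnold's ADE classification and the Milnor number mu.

Type E_{8}, Milnor number mu = 8.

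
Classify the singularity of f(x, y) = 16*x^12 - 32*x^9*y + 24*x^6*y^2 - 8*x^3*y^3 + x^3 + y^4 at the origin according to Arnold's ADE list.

The Hessian of f at 0 is [[0, 0], [0, 0]] with rank 0, so corank 2. A Groebner basis of the Jacobian ideal J(f) in C{x,y} is {y^3, x^2}; counting standard monomials gives mu = 6. Corank 2; j^3 = x^3 is a perfect cube, so E-series; the 4-jet and mu = 6 give E_6.

E_6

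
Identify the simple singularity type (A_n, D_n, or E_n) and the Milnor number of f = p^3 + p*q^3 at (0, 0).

The Hessian of f at 0 has rank 0. Corank 2; j^3 = p^3 is a perfect cube, so E-series; the 4-jet and mu = 7 give E_7.

Type E_{7}, Milnor number mu = 7.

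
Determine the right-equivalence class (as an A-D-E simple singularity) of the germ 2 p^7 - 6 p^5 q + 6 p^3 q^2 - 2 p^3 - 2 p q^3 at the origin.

The Hessian of f at 0 has rank 0. Corank 2; j^3 = -2*p^3 is a perfect cube, so E-series; the 4-jet and mu = 7 give E_7.

E7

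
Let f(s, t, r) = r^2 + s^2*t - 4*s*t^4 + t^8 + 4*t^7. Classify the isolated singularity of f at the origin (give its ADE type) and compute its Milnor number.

Type D_9, Milnor number mu = 9.

The Hessian of f at 0 has rank 1. Corank 2; j^3 = s^2*t has shape L^2 M (L != M), so D-series; mu = 9 gives D_9.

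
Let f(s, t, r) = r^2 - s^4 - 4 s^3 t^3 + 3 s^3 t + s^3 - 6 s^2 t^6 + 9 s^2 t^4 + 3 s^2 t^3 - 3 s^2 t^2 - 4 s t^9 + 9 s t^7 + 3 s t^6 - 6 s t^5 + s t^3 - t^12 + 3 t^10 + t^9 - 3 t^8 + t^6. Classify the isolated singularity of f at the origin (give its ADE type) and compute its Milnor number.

Type E_7, Milnor number mu = 7.

The Hessian of f at 0 is [[0, 0, 0], [0, 0, 0], [0, 0, 2]] with rank 1, so corank 2. A Groebner basis of the Jacobian ideal J(f) in C{s,t,r} is {3*s^2 + t^4 + t^3, s^3, s^2*t - s^2 - t^3/3, -2*s^2 + s*t^2 - 2*t^3/3, r}; counting standard monomials gives mu = 7. Corank 2; j^3 = s^3 is a perfect cube, so E-series; the 4-jet and mu = 7 give E_7.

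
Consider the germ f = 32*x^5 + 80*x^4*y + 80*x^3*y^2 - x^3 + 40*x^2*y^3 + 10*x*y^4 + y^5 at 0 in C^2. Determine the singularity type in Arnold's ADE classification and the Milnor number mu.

Type E_8, Milnor number mu = 8.

The Hessian of f at 0 has rank 0. Corank 2; j^3 = -x^3 is a perfect cube, so E-series; the 5-jet and mu = 8 give E_8.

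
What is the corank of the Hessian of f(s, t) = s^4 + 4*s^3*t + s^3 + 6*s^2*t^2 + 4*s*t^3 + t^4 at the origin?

The Hessian at 0 is [[0, 0], [0, 0]] of rank 0; hence corank 2.

2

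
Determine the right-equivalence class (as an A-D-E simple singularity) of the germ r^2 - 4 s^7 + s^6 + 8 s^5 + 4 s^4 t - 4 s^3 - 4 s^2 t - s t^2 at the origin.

D7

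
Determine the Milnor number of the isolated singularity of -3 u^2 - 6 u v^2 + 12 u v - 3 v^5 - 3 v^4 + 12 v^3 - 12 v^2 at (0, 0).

The Hessian of f at 0 is [[-6, 12], [12, -24]] with rank 1, so corank 1. A Groebner basis of the Jacobian ideal J(f) in C{u,v} is {u^2 - 4*u*v - 4*u + 8*v, u + v^2 - 2*v}; counting standard monomials gives mu = 4. Corank 1: A-series; mu = 4 gives A_4.

4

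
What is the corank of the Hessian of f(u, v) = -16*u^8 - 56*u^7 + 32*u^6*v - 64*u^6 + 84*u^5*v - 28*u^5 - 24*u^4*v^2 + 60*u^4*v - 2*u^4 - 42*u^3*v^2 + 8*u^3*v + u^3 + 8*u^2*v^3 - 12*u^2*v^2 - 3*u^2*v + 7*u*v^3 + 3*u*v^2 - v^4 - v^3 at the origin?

2

The Hessian at 0 is [[0, 0], [0, 0]] of rank 0; hence corank 2.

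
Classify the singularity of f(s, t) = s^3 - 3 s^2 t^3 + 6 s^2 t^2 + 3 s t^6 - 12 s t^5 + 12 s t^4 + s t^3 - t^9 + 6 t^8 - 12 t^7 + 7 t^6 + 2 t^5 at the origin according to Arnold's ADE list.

The Hessian of f at 0 has rank 0. Corank 2; j^3 = s^3 is a perfect cube, so E-series; the 4-jet and mu = 7 give E_7.

E_7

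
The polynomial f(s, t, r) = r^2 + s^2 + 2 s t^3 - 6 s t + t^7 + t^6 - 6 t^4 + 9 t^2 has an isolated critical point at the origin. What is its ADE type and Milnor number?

Type A_{6}, Milnor number mu = 6.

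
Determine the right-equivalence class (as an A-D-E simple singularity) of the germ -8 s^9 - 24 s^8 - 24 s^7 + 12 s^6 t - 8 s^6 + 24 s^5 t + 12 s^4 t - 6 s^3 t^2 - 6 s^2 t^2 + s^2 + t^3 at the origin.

The Hessian of f at 0 has rank 1. Corank 1: A-series; mu = 2 gives A_2.

A2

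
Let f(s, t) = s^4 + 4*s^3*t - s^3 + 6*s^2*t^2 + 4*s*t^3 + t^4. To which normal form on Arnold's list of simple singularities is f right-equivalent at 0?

The Hessian of f at 0 has rank 0. Corank 2; j^3 = -s^3 is a perfect cube, so E-series; the 4-jet and mu = 6 give E_6.

E_{6}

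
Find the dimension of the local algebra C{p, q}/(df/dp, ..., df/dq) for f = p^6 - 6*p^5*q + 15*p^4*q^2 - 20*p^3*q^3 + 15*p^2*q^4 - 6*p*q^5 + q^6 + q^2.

The Hessian of f at 0 has rank 1. Corank 1: A-series; mu = 5 gives A_5.

5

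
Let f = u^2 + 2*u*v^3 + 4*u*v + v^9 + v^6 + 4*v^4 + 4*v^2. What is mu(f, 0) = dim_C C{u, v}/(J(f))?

The Hessian of f at 0 is [[2, 4], [4, 8]] with rank 1, so corank 1. A Groebner basis of the Jacobian ideal J(f) in C{u,v} is {u^2*v^2 - 4*u^2 - 12*u*v - 8*v^2, u^3 + 6*u^2*v + 12*u*v^2 - 8*u - 16*v, u + v^3 + 2*v}; counting standard monomials gives mu = 8. Corank 1: A-series; mu = 8 gives A_8.

8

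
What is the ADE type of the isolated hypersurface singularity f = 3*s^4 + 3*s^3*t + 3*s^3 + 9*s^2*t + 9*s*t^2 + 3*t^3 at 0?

E_{7}

The Hessian of f at 0 has rank 0. Corank 2; j^3 = 3*(s + t)^3 is a perfect cube, so E-series; the 4-jet and mu = 7 give E_7.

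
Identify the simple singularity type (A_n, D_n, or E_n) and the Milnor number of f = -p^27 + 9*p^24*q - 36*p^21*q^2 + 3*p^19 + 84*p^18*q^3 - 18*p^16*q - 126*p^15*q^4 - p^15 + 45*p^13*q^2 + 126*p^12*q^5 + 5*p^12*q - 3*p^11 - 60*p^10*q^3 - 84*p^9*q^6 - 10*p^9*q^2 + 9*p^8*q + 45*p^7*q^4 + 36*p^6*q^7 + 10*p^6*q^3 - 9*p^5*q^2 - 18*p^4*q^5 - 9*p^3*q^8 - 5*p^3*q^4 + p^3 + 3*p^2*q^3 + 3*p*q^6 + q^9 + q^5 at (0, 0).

Type E8, Milnor number mu = 8.

The Hessian of f at 0 has rank 0. Corank 2; j^3 = p^3 is a perfect cube, so E-series; the 5-jet and mu = 8 give E_8.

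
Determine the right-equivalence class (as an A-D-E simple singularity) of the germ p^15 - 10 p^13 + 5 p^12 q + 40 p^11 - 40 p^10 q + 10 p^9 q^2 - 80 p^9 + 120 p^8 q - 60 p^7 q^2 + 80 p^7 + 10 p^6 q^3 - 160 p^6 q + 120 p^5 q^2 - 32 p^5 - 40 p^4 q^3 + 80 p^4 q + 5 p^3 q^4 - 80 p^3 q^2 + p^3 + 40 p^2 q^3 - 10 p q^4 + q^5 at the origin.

E_8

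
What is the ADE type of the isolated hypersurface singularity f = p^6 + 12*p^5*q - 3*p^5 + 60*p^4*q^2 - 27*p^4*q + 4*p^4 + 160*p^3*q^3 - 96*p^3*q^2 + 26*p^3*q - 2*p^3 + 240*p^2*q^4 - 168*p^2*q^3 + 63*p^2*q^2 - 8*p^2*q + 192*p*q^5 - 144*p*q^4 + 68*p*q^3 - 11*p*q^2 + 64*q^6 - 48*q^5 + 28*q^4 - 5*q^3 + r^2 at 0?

The Hessian of f at 0 has rank 1. Corank 2; j^3 = -(p + q)*(2*p^2 + 6*p*q + 5*q^2) splits into three distinct lines over C (the quadratic factor has nonzero discriminant), so D_4.

D_4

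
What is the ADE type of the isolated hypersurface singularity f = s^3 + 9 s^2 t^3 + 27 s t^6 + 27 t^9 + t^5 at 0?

E8

The Hessian of f at 0 has rank 0. Corank 2; j^3 = s^3 is a perfect cube, so E-series; the 5-jet and mu = 8 give E_8.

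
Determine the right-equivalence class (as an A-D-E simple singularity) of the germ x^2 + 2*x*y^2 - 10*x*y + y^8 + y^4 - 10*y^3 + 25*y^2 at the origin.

A_{7}

The Hessian of f at 0 is [[2, -10], [-10, 50]] with rank 1, so corank 1. A Groebner basis of the Jacobian ideal J(f) in C{x,y} is {x^4 + 150*x^3 - 1750*x^2*y - 6875*x^2 + 43750*x*y + 46875*x - 234375*y, x^3*y + 15*x^3 - 150*x^2*y - 500*x^2 + 3125*x*y + 3125*x - 15625*y, x + y^2 - 5*y}; counting standard monomials gives mu = 7. Corank 1: A-series; mu = 7 gives A_7.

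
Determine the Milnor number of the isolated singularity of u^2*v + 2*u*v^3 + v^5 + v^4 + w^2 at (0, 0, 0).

5

The Hessian of f at 0 has rank 1. Corank 2; j^3 = u^2*v has shape L^2 M (L != M), so D-series; mu = 5 gives D_5.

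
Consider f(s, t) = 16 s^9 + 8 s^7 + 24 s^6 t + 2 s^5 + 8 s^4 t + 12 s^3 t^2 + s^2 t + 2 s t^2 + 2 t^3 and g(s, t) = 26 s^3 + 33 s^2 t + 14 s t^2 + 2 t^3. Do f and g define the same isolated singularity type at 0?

Yes.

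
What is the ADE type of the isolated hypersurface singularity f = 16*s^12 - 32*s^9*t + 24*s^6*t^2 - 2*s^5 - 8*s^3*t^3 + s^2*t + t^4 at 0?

The Hessian of f at 0 is [[0, 0], [0, 0]] with rank 0, so corank 2. A Groebner basis of the Jacobian ideal J(f) in C{s,t} is {s^3, s^2/4 + t^3, s*t}; counting standard monomials gives mu = 5. Corank 2; j^3 = s^2*t has shape L^2 M (L != M), so D-series; mu = 5 gives D_5.

D_5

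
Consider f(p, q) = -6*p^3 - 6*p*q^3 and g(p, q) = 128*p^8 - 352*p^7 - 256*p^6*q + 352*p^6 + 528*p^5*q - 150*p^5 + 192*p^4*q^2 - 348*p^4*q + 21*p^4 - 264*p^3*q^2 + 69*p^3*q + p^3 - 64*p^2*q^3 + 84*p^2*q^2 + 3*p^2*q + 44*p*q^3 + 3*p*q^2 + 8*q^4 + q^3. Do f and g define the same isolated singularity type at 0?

Yes.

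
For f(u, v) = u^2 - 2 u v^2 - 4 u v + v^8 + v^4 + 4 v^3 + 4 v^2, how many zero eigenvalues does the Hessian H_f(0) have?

Hessian at 0 has rank 1.

1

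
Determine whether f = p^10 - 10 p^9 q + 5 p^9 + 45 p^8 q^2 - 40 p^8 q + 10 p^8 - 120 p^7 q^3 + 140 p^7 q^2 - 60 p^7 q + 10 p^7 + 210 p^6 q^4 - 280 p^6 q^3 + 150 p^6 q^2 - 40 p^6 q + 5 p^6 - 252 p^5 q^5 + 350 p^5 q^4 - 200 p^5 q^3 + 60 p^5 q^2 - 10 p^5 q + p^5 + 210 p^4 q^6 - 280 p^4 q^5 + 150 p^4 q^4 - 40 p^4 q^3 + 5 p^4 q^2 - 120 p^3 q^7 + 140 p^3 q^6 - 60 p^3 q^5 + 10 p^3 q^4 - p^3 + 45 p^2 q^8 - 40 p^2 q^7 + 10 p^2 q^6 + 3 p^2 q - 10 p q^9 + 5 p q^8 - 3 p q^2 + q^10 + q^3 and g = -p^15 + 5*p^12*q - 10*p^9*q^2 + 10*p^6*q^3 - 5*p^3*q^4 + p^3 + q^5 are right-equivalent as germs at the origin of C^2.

Yes.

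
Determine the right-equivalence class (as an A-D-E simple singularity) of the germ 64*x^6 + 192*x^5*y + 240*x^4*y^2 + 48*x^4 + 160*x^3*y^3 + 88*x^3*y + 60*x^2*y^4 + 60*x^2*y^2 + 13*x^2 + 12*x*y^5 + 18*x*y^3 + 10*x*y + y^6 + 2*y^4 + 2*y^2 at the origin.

The Hessian of f at 0 has rank 2. Corank 0: nondegenerate Morse point, so A_1.

A_1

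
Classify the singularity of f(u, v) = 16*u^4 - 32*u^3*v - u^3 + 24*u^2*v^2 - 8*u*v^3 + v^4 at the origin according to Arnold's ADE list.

The Hessian of f at 0 is [[0, 0], [0, 0]] with rank 0, so corank 2. A Groebner basis of the Jacobian ideal J(f) in C{u,v} is {v^4, u*v^2 - v^3/6, u^2}; counting standard monomials gives mu = 6. Corank 2; j^3 = -u^3 is a perfect cube, so E-series; the 4-jet and mu = 6 give E_6.

E_6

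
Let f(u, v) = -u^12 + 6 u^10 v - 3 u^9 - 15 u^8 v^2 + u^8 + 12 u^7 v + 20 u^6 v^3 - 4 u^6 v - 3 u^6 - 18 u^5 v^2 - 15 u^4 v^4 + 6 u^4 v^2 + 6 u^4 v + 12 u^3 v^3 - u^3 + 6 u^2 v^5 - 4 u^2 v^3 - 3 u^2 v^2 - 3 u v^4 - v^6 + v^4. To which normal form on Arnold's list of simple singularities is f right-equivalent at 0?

The Hessian of f at 0 has rank 0. Corank 2; j^3 = -u^3 is a perfect cube, so E-series; the 4-jet and mu = 6 give E_6.

E_{6}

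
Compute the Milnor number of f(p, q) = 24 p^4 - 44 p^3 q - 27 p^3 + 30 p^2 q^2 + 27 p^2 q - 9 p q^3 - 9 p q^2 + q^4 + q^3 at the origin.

7

The Hessian of f at 0 has rank 0. Corank 2; j^3 = -(3*p - q)^3 is a perfect cube, so E-series; the 4-jet and mu = 7 give E_7.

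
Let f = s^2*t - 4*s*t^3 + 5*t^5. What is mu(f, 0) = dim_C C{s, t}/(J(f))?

6

The Hessian of f at 0 has rank 0. Corank 2; j^3 = s^2*t has shape L^2 M (L != M), so D-series; mu = 6 gives D_6.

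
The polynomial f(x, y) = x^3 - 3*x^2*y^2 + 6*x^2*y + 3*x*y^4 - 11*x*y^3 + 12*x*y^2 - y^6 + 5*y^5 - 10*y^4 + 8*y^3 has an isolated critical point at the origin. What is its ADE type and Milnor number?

The Hessian of f at 0 has rank 0. Corank 2; j^3 = (x + 2*y)^3 is a perfect cube, so E-series; the 4-jet and mu = 7 give E_7.

Type E7, Milnor number mu = 7.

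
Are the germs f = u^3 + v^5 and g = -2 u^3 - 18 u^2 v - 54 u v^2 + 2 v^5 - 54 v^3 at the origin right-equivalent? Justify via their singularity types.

Yes.

The Hessian of f at 0 is [[0, 0], [0, 0]] with rank 0, so corank 2. A Groebner basis of the Jacobian ideal J(f) in C{u,v} is {v^4, u^2}; counting standard monomials gives mu = 8. Corank 2; j^3 = u^3 is a perfect cube, so E-series; the 5-jet and mu = 8 give E_8. The Hessian of g at 0 is [[0, 0], [0, 0]] with rank 0, so corank 2. A Groebner basis of the Jacobian ideal J(g) in C{u,v} is {v^4, u^2 + 6*u*v + 9*v^2}; counting standard monomials gives mu = 8. Corank 2; j^3 = -2*(u + 3*v)^3 is a perfect cube, so E-series; the 5-jet and mu = 8 give E_8. Both have type E_8, hence right-equivalent.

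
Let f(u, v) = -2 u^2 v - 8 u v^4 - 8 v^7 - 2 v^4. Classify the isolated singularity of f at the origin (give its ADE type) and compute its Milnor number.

Type D5, Milnor number mu = 5.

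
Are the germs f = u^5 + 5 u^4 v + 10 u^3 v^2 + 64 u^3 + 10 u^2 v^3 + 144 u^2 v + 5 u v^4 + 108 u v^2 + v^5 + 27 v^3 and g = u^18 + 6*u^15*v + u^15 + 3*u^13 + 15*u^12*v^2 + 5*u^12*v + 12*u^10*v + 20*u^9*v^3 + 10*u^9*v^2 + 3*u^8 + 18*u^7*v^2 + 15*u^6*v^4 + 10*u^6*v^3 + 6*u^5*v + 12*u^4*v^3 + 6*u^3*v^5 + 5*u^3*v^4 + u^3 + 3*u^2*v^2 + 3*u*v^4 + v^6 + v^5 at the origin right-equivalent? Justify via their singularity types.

Yes.

The Hessian of f at 0 is [[0, 0], [0, 0]] with rank 0, so corank 2. A Groebner basis of the Jacobian ideal J(f) in C{u,v} is {v^5, u*v^3 + 13*v^4/16, u^2 + 3*u*v/2 + 9*v^2/16}; counting standard monomials gives mu = 8. Corank 2; j^3 = (4*u + 3*v)^3 is a perfect cube, so E-series; the 5-jet and mu = 8 give E_8. The Hessian of g at 0 is [[0, 0], [0, 0]] with rank 0, so corank 2. A Groebner basis of the Jacobian ideal J(g) in C{u,v} is {v^4, u^3, u^2/2 + u*v^2}; counting standard monomials gives mu = 8. Corank 2; j^3 = u^3 is a perfect cube, so E-series; the 5-jet and mu = 8 give E_8. Both have type E_8, hence right-equivalent.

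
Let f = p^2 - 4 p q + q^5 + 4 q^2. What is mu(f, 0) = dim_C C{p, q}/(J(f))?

The Hessian of f at 0 has rank 1. Corank 1: A-series; mu = 4 gives A_4.

4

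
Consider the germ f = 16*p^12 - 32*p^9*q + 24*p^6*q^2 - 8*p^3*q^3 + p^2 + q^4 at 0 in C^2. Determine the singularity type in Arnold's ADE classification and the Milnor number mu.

Type A_3, Milnor number mu = 3.

The Hessian of f at 0 has rank 1. Corank 1: A-series; mu = 3 gives A_3.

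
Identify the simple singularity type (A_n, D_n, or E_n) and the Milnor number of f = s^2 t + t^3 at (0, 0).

Type D_{4}, Milnor number mu = 4.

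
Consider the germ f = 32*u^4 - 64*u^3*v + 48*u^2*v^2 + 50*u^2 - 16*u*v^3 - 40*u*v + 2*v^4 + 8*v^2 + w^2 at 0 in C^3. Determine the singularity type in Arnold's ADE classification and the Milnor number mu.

The Hessian of f at 0 has rank 2. Corank 1: A-series; mu = 3 gives A_3.

Type A3, Milnor number mu = 3.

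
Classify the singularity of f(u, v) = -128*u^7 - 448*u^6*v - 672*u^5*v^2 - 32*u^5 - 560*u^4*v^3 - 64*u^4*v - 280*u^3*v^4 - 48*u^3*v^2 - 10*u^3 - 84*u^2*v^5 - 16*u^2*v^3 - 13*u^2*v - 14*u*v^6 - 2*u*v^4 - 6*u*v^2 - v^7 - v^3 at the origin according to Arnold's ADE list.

D4

The Hessian of f at 0 is [[0, 0], [0, 0]] with rank 0, so corank 2. A Groebner basis of the Jacobian ideal J(f) in C{u,v} is {v^3, u^2 - 3*v^2/11, u*v + 6*v^2/11}; counting standard monomials gives mu = 4. Corank 2; j^3 = -(2*u + v)*(5*u^2 + 4*u*v + v^2) splits into three distinct lines over C (the quadratic factor has nonzero discriminant), so D_4.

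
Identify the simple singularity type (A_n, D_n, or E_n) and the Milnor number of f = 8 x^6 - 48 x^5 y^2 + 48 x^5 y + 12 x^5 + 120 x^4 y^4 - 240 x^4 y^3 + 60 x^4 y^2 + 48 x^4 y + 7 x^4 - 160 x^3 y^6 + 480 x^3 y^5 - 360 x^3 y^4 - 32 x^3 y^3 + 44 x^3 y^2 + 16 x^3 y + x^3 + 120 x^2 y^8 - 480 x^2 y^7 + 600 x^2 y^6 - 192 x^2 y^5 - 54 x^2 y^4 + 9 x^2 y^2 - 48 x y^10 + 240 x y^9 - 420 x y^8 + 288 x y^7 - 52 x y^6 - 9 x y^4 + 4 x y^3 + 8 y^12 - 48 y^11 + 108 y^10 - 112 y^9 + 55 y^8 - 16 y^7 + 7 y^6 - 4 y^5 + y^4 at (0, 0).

Type E_6, Milnor number mu = 6.

The Hessian of f at 0 has rank 0. Corank 2; j^3 = x^3 is a perfect cube, so E-series; the 4-jet and mu = 6 give E_6.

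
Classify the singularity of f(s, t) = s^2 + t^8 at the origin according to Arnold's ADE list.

A_7

The Hessian of f at 0 is [[2, 0], [0, 0]] with rank 1, so corank 1. A Groebner basis of the Jacobian ideal J(f) in C{s,t} is {t^7, s}; counting standard monomials gives mu = 7. Corank 1: A-series; mu = 7 gives A_7.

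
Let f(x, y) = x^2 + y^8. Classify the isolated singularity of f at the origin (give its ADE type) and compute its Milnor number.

Type A_7, Milnor number mu = 7.

The Hessian of f at 0 has rank 1. Corank 1: A-series; mu = 7 gives A_7.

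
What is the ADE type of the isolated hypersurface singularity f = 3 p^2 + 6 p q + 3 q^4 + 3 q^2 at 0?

The Hessian of f at 0 has rank 1. Corank 1: A-series; mu = 3 gives A_3.

A3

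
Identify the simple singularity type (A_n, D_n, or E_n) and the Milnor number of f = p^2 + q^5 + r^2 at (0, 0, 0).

The Hessian of f at 0 is [[2, 0, 0], [0, 0, 0], [0, 0, 2]] with rank 2, so corank 1. A Groebner basis of the Jacobian ideal J(f) in C{p,q,r} is {q^4, p, r}; counting standard monomials gives mu = 4. Corank 1: A-series; mu = 4 gives A_4.

Type A4, Milnor number mu = 4.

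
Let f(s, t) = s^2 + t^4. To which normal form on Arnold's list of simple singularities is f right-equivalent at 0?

A3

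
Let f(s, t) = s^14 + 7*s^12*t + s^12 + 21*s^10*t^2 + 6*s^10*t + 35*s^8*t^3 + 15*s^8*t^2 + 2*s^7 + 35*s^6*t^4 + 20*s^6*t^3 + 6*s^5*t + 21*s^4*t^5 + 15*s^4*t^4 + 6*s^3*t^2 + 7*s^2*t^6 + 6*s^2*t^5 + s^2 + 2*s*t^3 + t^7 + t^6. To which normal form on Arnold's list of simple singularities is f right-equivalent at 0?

The Hessian of f at 0 has rank 1. Corank 1: A-series; mu = 6 gives A_6.

A6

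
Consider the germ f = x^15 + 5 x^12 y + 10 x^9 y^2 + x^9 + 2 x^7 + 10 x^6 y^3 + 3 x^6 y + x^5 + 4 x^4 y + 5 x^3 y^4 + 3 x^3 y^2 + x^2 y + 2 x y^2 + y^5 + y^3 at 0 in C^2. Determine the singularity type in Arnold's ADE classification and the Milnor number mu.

Type D6, Milnor number mu = 6.

The Hessian of f at 0 has rank 0. Corank 2; j^3 = y*(x + y)^2 has shape L^2 M (L != M), so D-series; mu = 6 gives D_6.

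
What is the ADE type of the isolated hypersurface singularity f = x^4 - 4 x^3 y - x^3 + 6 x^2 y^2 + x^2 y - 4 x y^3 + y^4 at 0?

D5

The Hessian of f at 0 has rank 0. Corank 2; j^3 = -x^2*(x - y) has shape L^2 M (L != M), so D-series; mu = 5 gives D_5.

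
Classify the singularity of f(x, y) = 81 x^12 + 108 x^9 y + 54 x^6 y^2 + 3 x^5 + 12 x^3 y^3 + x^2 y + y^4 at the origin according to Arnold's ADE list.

D_5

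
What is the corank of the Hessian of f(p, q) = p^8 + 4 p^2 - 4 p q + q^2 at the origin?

1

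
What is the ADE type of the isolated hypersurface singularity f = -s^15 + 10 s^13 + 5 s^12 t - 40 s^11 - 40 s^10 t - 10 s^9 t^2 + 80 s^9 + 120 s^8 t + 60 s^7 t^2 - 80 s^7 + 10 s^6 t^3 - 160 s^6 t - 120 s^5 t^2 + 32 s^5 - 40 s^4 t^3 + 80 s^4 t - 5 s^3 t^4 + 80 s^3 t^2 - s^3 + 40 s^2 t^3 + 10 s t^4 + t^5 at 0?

The Hessian of f at 0 is [[0, 0], [0, 0]] with rank 0, so corank 2. A Groebner basis of the Jacobian ideal J(f) in C{s,t} is {t^5, s*t^3 + t^4/8, s^2}; counting standard monomials gives mu = 8. Corank 2; j^3 = -s^3 is a perfect cube, so E-series; the 5-jet and mu = 8 give E_8.

E_{8}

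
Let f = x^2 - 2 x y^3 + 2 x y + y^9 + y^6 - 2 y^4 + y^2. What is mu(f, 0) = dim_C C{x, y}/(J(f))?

8

The Hessian of f at 0 has rank 1. Corank 1: A-series; mu = 8 gives A_8.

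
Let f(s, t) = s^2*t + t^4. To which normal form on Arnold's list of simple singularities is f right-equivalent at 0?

D5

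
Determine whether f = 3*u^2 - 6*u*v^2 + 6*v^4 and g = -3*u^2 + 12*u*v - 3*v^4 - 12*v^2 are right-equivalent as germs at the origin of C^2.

Yes.

The Hessian of f at 0 is [[6, 0], [0, 0]] with rank 1, so corank 1. A Groebner basis of the Jacobian ideal J(f) in C{u,v} is {u^2, u*v, -u + v^2}; counting standard monomials gives mu = 3. Corank 1: A-series; mu = 3 gives A_3. The Hessian of g at 0 is [[-6, 12], [12, -24]] with rank 1, so corank 1. A Groebner basis of the Jacobian ideal J(g) in C{u,v} is {v^3, u - 2*v}; counting standard monomials gives mu = 3. Corank 1: A-series; mu = 3 gives A_3. Both have type A_3, hence right-equivalent.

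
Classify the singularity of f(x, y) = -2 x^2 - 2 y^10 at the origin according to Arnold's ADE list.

A_{9}

The Hessian of f at 0 is [[-4, 0], [0, 0]] with rank 1, so corank 1. A Groebner basis of the Jacobian ideal J(f) in C{x,y} is {y^9, x}; counting standard monomials gives mu = 9. Corank 1: A-series; mu = 9 gives A_9.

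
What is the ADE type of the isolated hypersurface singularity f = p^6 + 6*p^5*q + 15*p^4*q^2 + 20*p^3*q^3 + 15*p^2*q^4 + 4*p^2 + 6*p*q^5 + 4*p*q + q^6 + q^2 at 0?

A5

The Hessian of f at 0 has rank 1. Corank 1: A-series; mu = 5 gives A_5.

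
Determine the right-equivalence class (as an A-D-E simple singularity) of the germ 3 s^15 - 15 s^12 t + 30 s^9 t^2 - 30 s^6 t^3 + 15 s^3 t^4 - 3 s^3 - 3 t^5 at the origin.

E8

The Hessian of f at 0 is [[0, 0], [0, 0]] with rank 0, so corank 2. A Groebner basis of the Jacobian ideal J(f) in C{s,t} is {t^4, s^2}; counting standard monomials gives mu = 8. Corank 2; j^3 = -3*s^3 is a perfect cube, so E-series; the 5-jet and mu = 8 give E_8.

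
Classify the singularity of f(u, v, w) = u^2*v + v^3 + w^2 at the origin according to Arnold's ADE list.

D_{4}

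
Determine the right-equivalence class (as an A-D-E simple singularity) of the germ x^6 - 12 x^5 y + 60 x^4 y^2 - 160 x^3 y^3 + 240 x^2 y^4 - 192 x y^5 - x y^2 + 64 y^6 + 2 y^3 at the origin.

D_7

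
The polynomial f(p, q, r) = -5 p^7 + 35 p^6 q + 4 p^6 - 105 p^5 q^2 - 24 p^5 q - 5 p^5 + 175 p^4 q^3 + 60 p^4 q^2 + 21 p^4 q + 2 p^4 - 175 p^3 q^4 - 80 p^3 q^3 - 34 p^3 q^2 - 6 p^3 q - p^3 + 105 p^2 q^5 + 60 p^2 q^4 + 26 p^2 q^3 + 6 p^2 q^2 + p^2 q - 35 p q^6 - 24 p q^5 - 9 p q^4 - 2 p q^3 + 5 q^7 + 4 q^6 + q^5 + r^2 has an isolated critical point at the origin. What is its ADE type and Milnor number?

Type D_8, Milnor number mu = 8.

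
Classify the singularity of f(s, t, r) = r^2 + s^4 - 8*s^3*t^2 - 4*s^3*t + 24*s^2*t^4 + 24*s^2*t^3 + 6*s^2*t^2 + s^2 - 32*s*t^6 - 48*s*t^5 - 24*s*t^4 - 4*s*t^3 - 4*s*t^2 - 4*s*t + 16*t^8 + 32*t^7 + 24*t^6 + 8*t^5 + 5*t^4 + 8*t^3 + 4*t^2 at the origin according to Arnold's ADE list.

The Hessian of f at 0 has rank 2. Corank 1: A-series; mu = 3 gives A_3.

A_{3}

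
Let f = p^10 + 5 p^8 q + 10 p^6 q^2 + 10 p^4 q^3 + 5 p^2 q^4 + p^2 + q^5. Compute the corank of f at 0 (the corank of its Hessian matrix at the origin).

Hessian at 0 has rank 1.

1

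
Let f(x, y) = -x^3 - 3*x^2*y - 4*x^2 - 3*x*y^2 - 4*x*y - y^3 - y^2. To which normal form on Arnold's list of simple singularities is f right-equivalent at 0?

A2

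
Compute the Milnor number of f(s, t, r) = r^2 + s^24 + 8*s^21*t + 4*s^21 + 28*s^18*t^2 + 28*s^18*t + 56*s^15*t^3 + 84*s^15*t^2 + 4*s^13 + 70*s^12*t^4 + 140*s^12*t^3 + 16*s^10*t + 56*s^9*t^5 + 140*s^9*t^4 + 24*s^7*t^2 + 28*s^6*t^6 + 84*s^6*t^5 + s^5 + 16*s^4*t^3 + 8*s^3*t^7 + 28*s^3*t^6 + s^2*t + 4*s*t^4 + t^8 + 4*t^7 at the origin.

The Hessian of f at 0 has rank 1. Corank 2; j^3 = s^2*t has shape L^2 M (L != M), so D-series; mu = 9 gives D_9.

9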